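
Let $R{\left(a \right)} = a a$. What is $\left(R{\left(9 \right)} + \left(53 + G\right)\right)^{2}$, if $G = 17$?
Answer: $22801$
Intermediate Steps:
$R{\left(a \right)} = a^{2}$
$\left(R{\left(9 \right)} + \left(53 + G\right)\right)^{2} = \left(9^{2} + \left(53 + 17\right)\right)^{2} = \left(81 + 70\right)^{2} = 151^{2} = 22801$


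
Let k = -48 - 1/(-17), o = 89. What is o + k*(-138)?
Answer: 113983/17 ≈ 6704.9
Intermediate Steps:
k = -815/17 (k = -48 - 1*(-1/17) = -48 + 1/17 = -815/17 ≈ -47.941)
o + k*(-138) = 89 - 815/17*(-138) = 89 + 112470/17 = 113983/17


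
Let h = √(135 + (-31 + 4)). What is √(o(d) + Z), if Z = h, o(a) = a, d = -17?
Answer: √(-17 + 6*√3) ≈ 2.5705*I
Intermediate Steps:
h = 6*√3 (h = √(135 - 27) = √108 = 6*√3 ≈ 10.392)
Z = 6*√3 ≈ 10.392
√(o(d) + Z) = √(-17 + 6*√3)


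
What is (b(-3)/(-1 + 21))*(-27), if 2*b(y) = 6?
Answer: -81/20 ≈ -4.0500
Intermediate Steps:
b(y) = 3 (b(y) = (1/2)*6 = 3)
(b(-3)/(-1 + 21))*(-27) = (3/(-1 + 21))*(-27) = (3/20)*(-27) = -81/20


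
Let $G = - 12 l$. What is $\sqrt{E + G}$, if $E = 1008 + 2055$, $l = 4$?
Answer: $3 \sqrt{335} \approx 54.909$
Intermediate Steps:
$G = -48$ ($G = \left(-12\right) 4 = -48$)
$E = 3063$
$\sqrt{E + G} = \sqrt{3063 - 48} = \sqrt{3015} = 3 \sqrt{335}$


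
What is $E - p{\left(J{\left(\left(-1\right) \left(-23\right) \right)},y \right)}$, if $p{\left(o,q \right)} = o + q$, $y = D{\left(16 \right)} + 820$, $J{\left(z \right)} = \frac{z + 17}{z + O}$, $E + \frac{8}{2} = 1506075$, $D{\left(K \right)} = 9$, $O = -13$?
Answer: $1505238$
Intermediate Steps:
$E = 1506071$ ($E = -4 + 1506075 = 1506071$)
$J{\left(z \right)} = \frac{17 + z}{-13 + z}$ ($J{\left(z \right)} = \frac{z + 17}{z - 13} = \frac{17 + z}{-13 + z}$)
$y = 829$ ($y = 9 + 820 = 829$)
$E - p{\left(J{\left(\left(-1\right) \left(-23\right) \right)},y \right)} = 1506071 - \left(\frac{17 - -23}{-13 - -23} + 829\right) = 1506071 - \left(\frac{17 + 23}{-13 + 23} + 829\right) = 1506071 - \left(\frac{1}{10} \cdot 40 + 829\right) = 1506071 - \left(4 + 829\right) = 1506071 - 833 = 1505238$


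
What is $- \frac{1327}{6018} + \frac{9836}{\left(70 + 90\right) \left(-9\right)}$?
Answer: $- \frac{2545997}{361080} \approx -7.0511$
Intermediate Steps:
$- \frac{1327}{6018} + \frac{9836}{\left(70 + 90\right) \left(-9\right)} = \left(-1327\right) \frac{1}{6018} + \frac{9836}{160 \left(-9\right)} = - \frac{1327}{6018} + \frac{9836}{-1440} = - \frac{1327}{6018} + 9836 \left(- \frac{1}{1440}\right) = - \frac{1327}{6018} - \frac{2459}{360} = - \frac{2545997}{361080}$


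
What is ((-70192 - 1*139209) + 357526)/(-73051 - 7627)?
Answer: -148125/80678 ≈ -1.8360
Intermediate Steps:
((-70192 - 1*139209) + 357526)/(-73051 - 7627) = ((-70192 - 139209) + 357526)/(-80678) = (-209401 + 357526)*(-1/80678) = 148125*(-1/80678) = -148125/80678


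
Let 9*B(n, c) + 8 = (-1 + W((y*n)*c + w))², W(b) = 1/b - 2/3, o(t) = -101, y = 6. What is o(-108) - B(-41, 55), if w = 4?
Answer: -1488137472373/14819166756 ≈ -100.42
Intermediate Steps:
W(b) = -⅔ + 1/b (W(b) = 1/b - 2*⅓ = 1/b - ⅔ = -⅔ + 1/b)
B(n, c) = -8/9 + (-5/3 + 1/(4 + 6*c*n))²/9 (B(n, c) = -8/9 + (-1 + (-⅔ + 1/((6*n)*c + 4)))²/9 = -8/9 + (-1 + (-⅔ + 1/(6*c*n + 4)))²/9 = -8/9 + (-1 + (-⅔ + 1/(4 + 6*c*n)))²/9 = -8/9 + (-5/3 + 1/(4 + 6*c*n))²/9)
o(-108) - B(-41, 55) = -101 - (-8/9 + (17 + 30*55*(-41))²/(324*(2 + 3*55*(-41))²)) = -101 - (-8/9 + (17 - 67650)²/(324*(2 - 6765)²)) = -101 - (-8/9 + (1/324)*(-67633)²/(-6763)²) = -101 - (-8/9 + (1/324)*(1/45738169)*4574222689) = -101 - (-8/9 + 4574222689/14819166756) = -101 - 1*(-8598369983/14819166756) = -101 + 8598369983/14819166756 = -1488137472373/14819166756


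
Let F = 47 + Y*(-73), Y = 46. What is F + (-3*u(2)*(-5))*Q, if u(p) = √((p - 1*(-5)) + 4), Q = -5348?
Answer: -3311 - 80220*√11 ≈ -2.6937e+5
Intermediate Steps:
u(p) = √(9 + p) (u(p) = √((p + 5) + 4) = √((5 + p) + 4) = √(9 + p))
F = -3311 (F = 47 + 46*(-73) = 47 - 3358 = -3311)
F + (-3*u(2)*(-5))*Q = -3311 + (-3*√(9 + 2)*(-5))*(-5348) = -3311 + (-3*√11*(-5))*(-5348) = -3311 + (15*√11)*(-5348) = -3311 - 80220*√11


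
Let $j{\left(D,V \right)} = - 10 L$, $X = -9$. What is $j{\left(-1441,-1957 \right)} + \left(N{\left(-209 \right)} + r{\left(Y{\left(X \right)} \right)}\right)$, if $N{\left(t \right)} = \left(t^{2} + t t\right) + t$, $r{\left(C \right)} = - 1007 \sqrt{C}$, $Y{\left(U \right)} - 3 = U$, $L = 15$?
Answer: $87003 - 1007 i \sqrt{6} \approx 87003.0 - 2466.6 i$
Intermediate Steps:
$Y{\left(U \right)} = 3 + U$
$j{\left(D,V \right)} = -150$ ($j{\left(D,V \right)} = \left(-10\right) 15 = -150$)
$N{\left(t \right)} = t + 2 t^{2}$ ($N{\left(t \right)} = \left(t^{2} + t^{2}\right) + t = 2 t^{2} + t = t + 2 t^{2}$)
$j{\left(-1441,-1957 \right)} + \left(N{\left(-209 \right)} + r{\left(Y{\left(X \right)} \right)}\right) = -150 - \left(209 \left(1 + 2 \left(-209\right)\right) + 1007 \sqrt{3 - 9}\right) = -150 - \left(209 \left(1 - 418\right) + 1007 i \sqrt{6}\right) = -150 - \left(-87153 + 1007 i \sqrt{6}\right) = -150 + \left(87153 - 1007 i \sqrt{6}\right) = 87003 - 1007 i \sqrt{6}$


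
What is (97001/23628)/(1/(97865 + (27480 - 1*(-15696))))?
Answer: 13681118041/23628 ≈ 5.7902e+5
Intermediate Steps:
(97001/23628)/(1/(97865 + (27480 - 1*(-15696)))) = (97001*(1/23628))/(1/(97865 + (27480 + 15696))) = 97001/(23628*(1/(97865 + 43176))) = 97001/(23628*(1/141041)) = (97001/23628)*141041 = 13681118041/23628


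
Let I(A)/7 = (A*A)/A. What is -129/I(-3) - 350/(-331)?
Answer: 16683/2317 ≈ 7.2003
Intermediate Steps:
I(A) = 7*A (I(A) = 7*((A*A)/A) = 7*(A²/A) = 7*A)
-129/I(-3) - 350/(-331) = -129/(7*(-3)) - 350/(-331) = -129/(-21) - 350*(-1/331) = -129*(-1/21) + 350/331 = 43/7 + 350/331 = 16683/2317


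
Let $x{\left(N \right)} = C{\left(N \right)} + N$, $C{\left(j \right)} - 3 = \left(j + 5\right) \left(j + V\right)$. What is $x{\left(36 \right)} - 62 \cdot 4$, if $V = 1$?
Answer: $1308$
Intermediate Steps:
$C{\left(j \right)} = 3 + \left(1 + j\right) \left(5 + j\right)$ ($C{\left(j \right)} = 3 + \left(j + 5\right) \left(j + 1\right) = 3 + \left(5 + j\right) \left(1 + j\right) = 3 + \left(1 + j\right) \left(5 + j\right)$)
$x{\left(N \right)} = 8 + N^{2} + 7 N$ ($x{\left(N \right)} = \left(8 + N^{2} + 6 N\right) + N = 8 + N^{2} + 7 N$)
$x{\left(36 \right)} - 62 \cdot 4 = \left(8 + 36^{2} + 7 \cdot 36\right) - 62 \cdot 4 = \left(8 + 1296 + 252\right) - 248 = 1556 - 248 = 1308$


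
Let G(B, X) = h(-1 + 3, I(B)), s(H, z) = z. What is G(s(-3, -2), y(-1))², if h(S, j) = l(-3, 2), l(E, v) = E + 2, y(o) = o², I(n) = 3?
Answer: 1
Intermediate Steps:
l(E, v) = 2 + E
h(S, j) = -1 (h(S, j) = 2 - 3 = -1)
G(B, X) = -1
G(s(-3, -2), y(-1))² = (-1)² = 1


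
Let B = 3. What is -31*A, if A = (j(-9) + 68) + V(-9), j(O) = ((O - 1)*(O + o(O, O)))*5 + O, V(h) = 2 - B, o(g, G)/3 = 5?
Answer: 7502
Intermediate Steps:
o(g, G) = 15 (o(g, G) = 3*5 = 15)
V(h) = -1 (V(h) = 2 - 1*3 = 2 - 3 = -1)
j(O) = O + 5*(-1 + O)*(15 + O) (j(O) = ((O - 1)*(O + 15))*5 + O = ((-1 + O)*(15 + O))*5 + O = 5*(-1 + O)*(15 + O) + O = O + 5*(-1 + O)*(15 + O))
A = -242 (A = ((-75 + 5*(-9)² + 71*(-9)) + 68) - 1 = ((-75 + 5*81 - 639) + 68) - 1 = ((-75 + 405 - 639) + 68) - 1 = (-309 + 68) - 1 = -241 - 1 = -242)
-31*A = -31*(-242) = 7502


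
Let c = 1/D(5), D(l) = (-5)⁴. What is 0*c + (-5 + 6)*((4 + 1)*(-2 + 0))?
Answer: -10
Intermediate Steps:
D(l) = 625
c = 1/625 ≈ 0.0016000
0*c + (-5 + 6)*((4 + 1)*(-2 + 0)) = 0*(1/625) + (-5 + 6)*((4 + 1)*(-2 + 0)) = 0 + 1*(5*(-2)) = 0 + 1*(-10) = 0 - 10 = -10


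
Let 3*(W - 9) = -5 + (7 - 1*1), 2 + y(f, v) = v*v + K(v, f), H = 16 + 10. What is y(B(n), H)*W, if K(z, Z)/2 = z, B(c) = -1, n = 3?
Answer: 6776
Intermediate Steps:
K(z, Z) = 2*z
H = 26
y(f, v) = -2 + v² + 2*v (y(f, v) = -2 + (v*v + 2*v) = -2 + (v² + 2*v) = -2 + v² + 2*v)
W = 28/3 (W = 9 + (-5 + (7 - 1*1))/3 = 9 + (-5 + (7 - 1))/3 = 9 + (-5 + 6)/3 = 9 + (⅓)*1 = 9 + ⅓ = 28/3 ≈ 9.3333)
y(B(n), H)*W = (-2 + 26² + 2*26)*(28/3) = (-2 + 676 + 52)*(28/3) = 726*(28/3) = 6776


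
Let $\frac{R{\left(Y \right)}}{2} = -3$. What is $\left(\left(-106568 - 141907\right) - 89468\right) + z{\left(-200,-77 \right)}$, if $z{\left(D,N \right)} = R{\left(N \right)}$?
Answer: $-337949$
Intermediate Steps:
$R{\left(Y \right)} = -6$ ($R{\left(Y \right)} = 2 \left(-3\right) = -6$)
$z{\left(D,N \right)} = -6$
$\left(\left(-106568 - 141907\right) - 89468\right) + z{\left(-200,-77 \right)} = \left(\left(-106568 - 141907\right) - 89468\right) - 6 = \left(-248475 - 89468\right) - 6 = -337943 - 6 = -337949$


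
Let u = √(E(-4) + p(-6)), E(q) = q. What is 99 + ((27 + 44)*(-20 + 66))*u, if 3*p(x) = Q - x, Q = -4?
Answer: 99 + 3266*I*√30/3 ≈ 99.0 + 5962.9*I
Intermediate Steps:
p(x) = -4/3 - x/3 (p(x) = (-4 - x)/3 = -4/3 - x/3)
u = I*√30/3 (u = √(-4 + (-4/3 - ⅓*(-6))) = √(-4 + (-4/3 + 2)) = √(-4 + ⅔) = √(-10/3) = I*√30/3 ≈ 1.8257*I)
99 + ((27 + 44)*(-20 + 66))*u = 99 + ((27 + 44)*(-20 + 66))*(I*√30/3) = 99 + (71*46)*(I*√30/3) = 99 + 3266*(I*√30/3) = 99 + 3266*I*√30/3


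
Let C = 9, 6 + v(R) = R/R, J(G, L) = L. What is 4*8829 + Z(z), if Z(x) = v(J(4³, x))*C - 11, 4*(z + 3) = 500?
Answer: 35260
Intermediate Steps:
z = 122 (z = -3 + (¼)*500 = -3 + 125 = 122)
v(R) = -5 (v(R) = -6 + R/R = -6 + 1 = -5)
Z(x) = -56 (Z(x) = -5*9 - 11 = -45 - 11 = -56)
4*8829 + Z(z) = 4*8829 - 56 = 35316 - 56 = 35260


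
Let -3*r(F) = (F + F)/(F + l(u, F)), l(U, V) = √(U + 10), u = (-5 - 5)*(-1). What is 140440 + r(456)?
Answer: 7299896104/51979 + 152*√5/51979 ≈ 1.4044e+5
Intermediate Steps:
u = 10 (u = -10*(-1) = 10)
l(U, V) = √(10 + U)
r(F) = -2*F/(3*(F + 2*√5)) (r(F) = -(F + F)/(3*(F + √(10 + 10))) = -2*F/(3*(F + √20)) = -2*F/(3*(F + 2*√5)))
140440 + r(456) = 140440 - 2*456/(3*456 + 6*√5) = 140440 - 2*456/(1368 + 6*√5) = 140440 - 912/(1368 + 6*√5)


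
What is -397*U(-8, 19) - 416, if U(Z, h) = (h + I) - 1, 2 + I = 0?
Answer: -6768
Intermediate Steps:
I = -2 (I = -2 + 0 = -2)
U(Z, h) = -3 + h (U(Z, h) = (h - 2) - 1 = (-2 + h) - 1 = -3 + h)
-397*U(-8, 19) - 416 = -397*(-3 + 19) - 416 = -397*16 - 416 = -6352 - 416 = -6768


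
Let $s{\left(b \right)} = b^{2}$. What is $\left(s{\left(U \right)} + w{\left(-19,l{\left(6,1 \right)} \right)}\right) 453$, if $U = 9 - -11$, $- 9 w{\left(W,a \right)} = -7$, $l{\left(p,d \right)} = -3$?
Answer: $\frac{544657}{3} \approx 1.8155 \cdot 10^{5}$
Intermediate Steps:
$w{\left(W,a \right)} = \frac{7}{9}$ ($w{\left(W,a \right)} = \left(- \frac{1}{9}\right) \left(-7\right) = \frac{7}{9}$)
$U = 20$ ($U = 9 + 11 = 20$)
$\left(s{\left(U \right)} + w{\left(-19,l{\left(6,1 \right)} \right)}\right) 453 = \left(20^{2} + \frac{7}{9}\right) 453 = \left(400 + \frac{7}{9}\right) 453 = \frac{3607}{9} \cdot 453 = \frac{544657}{3}$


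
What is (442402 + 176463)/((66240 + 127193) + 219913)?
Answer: 618865/413346 ≈ 1.4972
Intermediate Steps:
(442402 + 176463)/((66240 + 127193) + 219913) = 618865/(193433 + 219913) = 618865/413346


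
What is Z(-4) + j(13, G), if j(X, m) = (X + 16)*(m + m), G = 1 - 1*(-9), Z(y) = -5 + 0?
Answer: 575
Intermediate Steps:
Z(y) = -5
G = 10 (G = 1 + 9 = 10)
j(X, m) = 2*m*(16 + X) (j(X, m) = (16 + X)*(2*m) = 2*m*(16 + X))
Z(-4) + j(13, G) = -5 + 2*10*(16 + 13) = -5 + 2*10*29 = -5 + 580 = 575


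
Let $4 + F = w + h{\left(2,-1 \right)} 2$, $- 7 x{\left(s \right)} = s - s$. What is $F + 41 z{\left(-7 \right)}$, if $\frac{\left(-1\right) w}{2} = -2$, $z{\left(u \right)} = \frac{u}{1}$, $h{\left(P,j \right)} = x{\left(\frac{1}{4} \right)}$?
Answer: $-287$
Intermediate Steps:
$x{\left(s \right)} = 0$ ($x{\left(s \right)} = - \frac{s - s}{7} = \left(- \frac{1}{7}\right) 0 = 0$)
$h{\left(P,j \right)} = 0$
$z{\left(u \right)} = u$ ($z{\left(u \right)} = u 1 = u$)
$w = 4$ ($w = \left(-2\right) \left(-2\right) = 4$)
$F = 0$ ($F = -4 + \left(4 + 0 \cdot 2\right) = -4 + \left(4 + 0\right) = -4 + 4 = 0$)
$F + 41 z{\left(-7 \right)} = 0 + 41 \left(-7\right) = 0 - 287 = -287$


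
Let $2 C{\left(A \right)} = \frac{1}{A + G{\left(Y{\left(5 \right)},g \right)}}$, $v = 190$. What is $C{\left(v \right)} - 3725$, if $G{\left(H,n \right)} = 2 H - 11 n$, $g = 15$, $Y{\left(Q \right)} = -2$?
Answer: $- \frac{156449}{42} \approx -3725.0$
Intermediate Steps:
$G{\left(H,n \right)} = - 11 n + 2 H$
$C{\left(A \right)} = \frac{1}{2 \left(-169 + A\right)}$ ($C{\left(A \right)} = \frac{1}{2 \left(A + \left(\left(-11\right) 15 + 2 \left(-2\right)\right)\right)} = \frac{1}{2 \left(A - 169\right)} = \frac{1}{2 \left(-169 + A\right)}$)
$C{\left(v \right)} - 3725 = \frac{1}{2 \left(-169 + 190\right)} - 3725 = \frac{1}{2 \cdot 21} - 3725 = \frac{1}{2} \cdot \frac{1}{21} - 3725 = \frac{1}{42} - 3725 = - \frac{156449}{42}$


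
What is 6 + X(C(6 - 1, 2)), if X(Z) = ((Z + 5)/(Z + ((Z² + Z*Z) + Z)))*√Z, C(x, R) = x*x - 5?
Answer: 6 + 5*√5/84 ≈ 6.1331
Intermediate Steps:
C(x, R) = -5 + x² (C(x, R) = x² - 5 = -5 + x²)
X(Z) = √Z*(5 + Z)/(2*Z + 2*Z²) (X(Z) = ((5 + Z)/(Z + ((Z² + Z²) + Z)))*√Z = ((5 + Z)/(Z + (2*Z² + Z)))*√Z = ((5 + Z)/(Z + (Z + 2*Z²)))*√Z = ((5 + Z)/(2*Z + 2*Z²))*√Z = √Z*(5 + Z)/(2*Z + 2*Z²))
6 + X(C(6 - 1, 2)) = 6 + (5 + (-5 + (6 - 1)²))/(2*√(-5 + (6 - 1)²)*(1 + (-5 + (6 - 1)²))) = 6 + (5 + (-5 + 5²))/(2*√(-5 + 5²)*(1 + (-5 + 5²))) = 6 + (5 + (-5 + 25))/(2*√(-5 + 25)*(1 + (-5 + 25))) = 6 + (5 + 20)/(2*√20*(1 + 20)) = 6 + (½)*(√5/10)*25/21 = 6 + (½)*(√5/10)*(1/21)*25 = 6 + 5*√5/84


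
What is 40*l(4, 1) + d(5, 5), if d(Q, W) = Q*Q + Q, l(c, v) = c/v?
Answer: 190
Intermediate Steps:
d(Q, W) = Q + Q² (d(Q, W) = Q² + Q = Q + Q²)
40*l(4, 1) + d(5, 5) = 40*(4/1) + 5*(1 + 5) = 40*(4*1) + 5*6 = 40*4 + 30 = 160 + 30 = 190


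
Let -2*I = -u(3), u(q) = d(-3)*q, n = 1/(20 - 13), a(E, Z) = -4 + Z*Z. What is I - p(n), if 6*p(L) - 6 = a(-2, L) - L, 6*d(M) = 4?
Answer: 101/147 ≈ 0.68707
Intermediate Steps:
d(M) = ⅔ (d(M) = (⅙)*4 = ⅔)
a(E, Z) = -4 + Z²
n = ⅐ (n = 1/7 = ⅐ ≈ 0.14286)
u(q) = 2*q/3
p(L) = ⅓ - L/6 + L²/6 (p(L) = 1 + ((-4 + L²) - L)/6 = 1 + (-4 + L² - L)/6 = 1 + (-⅔ - L/6 + L²/6) = ⅓ - L/6 + L²/6)
I = 1 (I = -(-1)*(⅔)*3/2 = -(-1)*2/2 = -½*(-2) = 1)
I - p(n) = 1 - (⅓ - ⅙*⅐ + (⅐)²/6) = 1 - (⅓ - 1/42 + (⅙)*(1/49)) = 1 - (⅓ - 1/42 + 1/294) = 1 - 1*46/147 = 1 - 46/147 = 101/147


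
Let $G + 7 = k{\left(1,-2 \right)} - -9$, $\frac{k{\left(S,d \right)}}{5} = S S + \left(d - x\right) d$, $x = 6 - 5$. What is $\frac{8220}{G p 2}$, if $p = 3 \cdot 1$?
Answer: $\frac{1370}{37} \approx 37.027$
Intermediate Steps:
$x = 1$ ($x = 6 - 5 = 1$)
$p = 3$
$k{\left(S,d \right)} = 5 S^{2} + 5 d \left(-1 + d\right)$ ($k{\left(S,d \right)} = 5 \left(S S + \left(d - 1\right) d\right) = 5 \left(S^{2} + \left(d - 1\right) d\right) = 5 \left(S^{2} + \left(-1 + d\right) d\right) = 5 \left(S^{2} + d \left(-1 + d\right)\right) = 5 S^{2} + 5 d \left(-1 + d\right)$)
$G = 37$ ($G = -7 + \left(\left(\left(-5\right) \left(-2\right) + 5 \cdot 1^{2} + 5 \left(-2\right)^{2}\right) - -9\right) = -7 + \left(\left(10 + 5 \cdot 1 + 5 \cdot 4\right) + 9\right) = -7 + \left(\left(10 + 5 + 20\right) + 9\right) = -7 + \left(35 + 9\right) = -7 + 44 = 37$)
$\frac{8220}{G p 2} = \frac{8220}{37 \cdot 3 \cdot 2} = \frac{8220}{111 \cdot 2} = \frac{8220}{222} = 8220 \cdot \frac{1}{222} = \frac{1370}{37}$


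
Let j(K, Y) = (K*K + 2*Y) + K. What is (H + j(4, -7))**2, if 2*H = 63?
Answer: 5625/4 ≈ 1406.3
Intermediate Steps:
H = 63/2 (H = (1/2)*63 = 63/2 ≈ 31.500)
j(K, Y) = K + K**2 + 2*Y (j(K, Y) = (K**2 + 2*Y) + K = K + K**2 + 2*Y)
(H + j(4, -7))**2 = (63/2 + (4 + 4**2 + 2*(-7)))**2 = (63/2 + (4 + 16 - 14))**2 = (63/2 + 6)**2 = (75/2)**2 = 5625/4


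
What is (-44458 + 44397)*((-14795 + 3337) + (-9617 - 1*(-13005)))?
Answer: 492270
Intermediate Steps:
(-44458 + 44397)*((-14795 + 3337) + (-9617 - 1*(-13005))) = -61*(-11458 + (-9617 + 13005)) = -61*(-11458 + 3388) = -61*(-8070) = 492270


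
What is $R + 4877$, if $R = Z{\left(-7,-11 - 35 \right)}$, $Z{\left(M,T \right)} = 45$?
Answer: $4922$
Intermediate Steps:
$R = 45$
$R + 4877 = 45 + 4877 = 4922$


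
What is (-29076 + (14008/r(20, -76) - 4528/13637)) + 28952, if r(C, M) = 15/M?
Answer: -14543492036/204555 ≈ -71098.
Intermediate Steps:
(-29076 + (14008/r(20, -76) - 4528/13637)) + 28952 = (-29076 + (14008/((15/(-76))) - 4528/13637)) + 28952 = (-29076 + (14008/((15*(-1/76))) - 4528*1/13637)) + 28952 = (-29076 + (14008/(-15/76) - 4528/13637)) + 28952 = (-29076 + (14008*(-76/15) - 4528/13637)) + 28952 = (-29076 + (-1064608/15 - 4528/13637)) + 28952 = (-29076 - 14518127216/204555) + 28952 = -20465768396/204555 + 28952 = -14543492036/204555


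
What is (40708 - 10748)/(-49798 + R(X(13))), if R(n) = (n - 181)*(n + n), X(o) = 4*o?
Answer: -14980/31607 ≈ -0.47395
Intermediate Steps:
R(n) = 2*n*(-181 + n) (R(n) = (-181 + n)*(2*n) = 2*n*(-181 + n))
(40708 - 10748)/(-49798 + R(X(13))) = (40708 - 10748)/(-49798 + 2*(4*13)*(-181 + 4*13)) = 29960/(-49798 + 2*52*(-181 + 52)) = 29960/(-49798 + 2*52*(-129)) = 29960/(-49798 - 13416) = 29960/(-63214) = 29960*(-1/63214) = -14980/31607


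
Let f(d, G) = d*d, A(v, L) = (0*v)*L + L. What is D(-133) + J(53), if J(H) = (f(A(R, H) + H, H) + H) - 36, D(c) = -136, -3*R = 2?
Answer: 11117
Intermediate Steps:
R = -⅔ (R = -⅓*2 = -⅔ ≈ -0.66667)
A(v, L) = L (A(v, L) = 0*L + L = 0 + L = L)
f(d, G) = d²
J(H) = -36 + H + 4*H² (J(H) = ((H + H)² + H) - 36 = ((2*H)² + H) - 36 = (4*H² + H) - 36 = (H + 4*H²) - 36 = -36 + H + 4*H²)
D(-133) + J(53) = -136 + (-36 + 53 + 4*53²) = -136 + (-36 + 53 + 4*2809) = -136 + (-36 + 53 + 11236) = -136 + 11253 = 11117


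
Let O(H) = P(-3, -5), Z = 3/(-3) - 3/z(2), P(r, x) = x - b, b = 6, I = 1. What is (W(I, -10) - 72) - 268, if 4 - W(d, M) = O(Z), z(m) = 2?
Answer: -325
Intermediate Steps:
P(r, x) = -6 + x (P(r, x) = x - 1*6 = x - 6 = -6 + x)
Z = -5/2 (Z = 3/(-3) - 3/2 = 3*(-⅓) - 3*½ = -1 - 3/2 = -5/2 ≈ -2.5000)
O(H) = -11 (O(H) = -6 - 5 = -11)
W(d, M) = 15 (W(d, M) = 4 - 1*(-11) = 4 + 11 = 15)
(W(I, -10) - 72) - 268 = (15 - 72) - 268 = -57 - 268 = -325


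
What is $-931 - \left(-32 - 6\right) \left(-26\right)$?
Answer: $-1919$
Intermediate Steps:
$-931 - \left(-32 - 6\right) \left(-26\right) = -931 - \left(-38\right) \left(-26\right) = -931 - 988 = -1919$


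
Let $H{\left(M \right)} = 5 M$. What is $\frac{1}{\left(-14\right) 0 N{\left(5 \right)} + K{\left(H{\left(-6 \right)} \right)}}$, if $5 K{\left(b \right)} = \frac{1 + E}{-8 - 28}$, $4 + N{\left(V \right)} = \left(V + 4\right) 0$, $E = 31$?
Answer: $- \frac{45}{8} \approx -5.625$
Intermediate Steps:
$N{\left(V \right)} = -4$ ($N{\left(V \right)} = -4 + \left(V + 4\right) 0 = -4 + \left(4 + V\right) 0 = -4 + 0 = -4$)
$K{\left(b \right)} = - \frac{8}{45}$ ($K{\left(b \right)} = \frac{\left(1 + 31\right) \frac{1}{-8 - 28}}{5} = \frac{32 \frac{1}{-36}}{5} = \frac{32 \left(- \frac{1}{36}\right)}{5} = \frac{1}{5} \left(- \frac{8}{9}\right) = - \frac{8}{45}$)
$\frac{1}{\left(-14\right) 0 N{\left(5 \right)} + K{\left(H{\left(-6 \right)} \right)}} = \frac{1}{\left(-14\right) 0 \left(-4\right) - \frac{8}{45}} = \frac{1}{0 \left(-4\right) - \frac{8}{45}} = \frac{1}{0 - \frac{8}{45}} = \frac{1}{- \frac{8}{45}} = - \frac{45}{8}$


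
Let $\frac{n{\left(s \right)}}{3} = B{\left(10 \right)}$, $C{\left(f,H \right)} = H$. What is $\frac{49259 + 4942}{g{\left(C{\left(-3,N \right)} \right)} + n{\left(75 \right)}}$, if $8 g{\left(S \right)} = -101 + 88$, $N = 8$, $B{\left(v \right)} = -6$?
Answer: $- \frac{433608}{157} \approx -2761.8$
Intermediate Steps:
$n{\left(s \right)} = -18$ ($n{\left(s \right)} = 3 \left(-6\right) = -18$)
$g{\left(S \right)} = - \frac{13}{8}$ ($g{\left(S \right)} = \frac{-101 + 88}{8} = \frac{1}{8} \left(-13\right) = - \frac{13}{8}$)
$\frac{49259 + 4942}{g{\left(C{\left(-3,N \right)} \right)} + n{\left(75 \right)}} = \frac{49259 + 4942}{- \frac{13}{8} - 18} = \frac{54201}{- \frac{157}{8}} = 54201 \left(- \frac{8}{157}\right) = - \frac{433608}{157}$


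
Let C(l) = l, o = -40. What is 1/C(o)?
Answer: -1/40 ≈ -0.025000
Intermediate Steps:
1/C(o) = 1/(-40) = -1/40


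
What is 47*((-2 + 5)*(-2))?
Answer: -282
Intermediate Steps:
47*((-2 + 5)*(-2)) = 47*(3*(-2)) = 47*(-6) = -282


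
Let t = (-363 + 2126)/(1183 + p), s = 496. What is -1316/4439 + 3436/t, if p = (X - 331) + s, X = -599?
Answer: 11421730488/7825957 ≈ 1459.5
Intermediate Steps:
p = -434 (p = (-599 - 331) + 496 = -930 + 496 = -434)
t = 1763/749 (t = (-363 + 2126)/(1183 - 434) = 1763/749 ≈ 2.3538)
-1316/4439 + 3436/t = -1316/4439 + 3436/(1763/749) = -1316*1/4439 + 3436*(749/1763) = -1316/4439 + 2573564/1763 = 11421730488/7825957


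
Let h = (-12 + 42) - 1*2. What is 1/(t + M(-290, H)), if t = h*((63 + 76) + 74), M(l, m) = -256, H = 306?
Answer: 1/5708 ≈ 0.00017519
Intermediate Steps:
h = 28 (h = 30 - 2 = 28)
t = 5964 (t = 28*((63 + 76) + 74) = 28*(139 + 74) = 28*213 = 5964)
1/(t + M(-290, H)) = 1/(5964 - 256) = 1/5708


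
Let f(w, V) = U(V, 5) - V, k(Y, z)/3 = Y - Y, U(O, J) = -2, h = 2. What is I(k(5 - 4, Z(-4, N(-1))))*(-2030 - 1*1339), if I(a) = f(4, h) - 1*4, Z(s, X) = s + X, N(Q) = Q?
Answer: 26952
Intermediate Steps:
Z(s, X) = X + s
k(Y, z) = 0 (k(Y, z) = 3*(Y - Y) = 3*0 = 0)
f(w, V) = -2 - V
I(a) = -8 (I(a) = (-2 - 1*2) - 1*4 = (-2 - 2) - 4 = -4 - 4 = -8)
I(k(5 - 4, Z(-4, N(-1))))*(-2030 - 1*1339) = -8*(-2030 - 1*1339) = -8*(-2030 - 1339) = -8*(-3369) = 26952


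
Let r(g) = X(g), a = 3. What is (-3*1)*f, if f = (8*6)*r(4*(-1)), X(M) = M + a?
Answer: 144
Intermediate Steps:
X(M) = 3 + M (X(M) = M + 3 = 3 + M)
r(g) = 3 + g
f = -48 (f = (8*6)*(3 + 4*(-1)) = 48*(3 - 4) = 48*(-1) = -48)
(-3*1)*f = -3*1*(-48) = -3*(-48) = 144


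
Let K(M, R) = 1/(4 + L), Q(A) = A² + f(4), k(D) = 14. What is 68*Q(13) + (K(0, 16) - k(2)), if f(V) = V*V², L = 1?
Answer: 79151/5 ≈ 15830.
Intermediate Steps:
f(V) = V³
Q(A) = 64 + A² (Q(A) = A² + 4³ = A² + 64 = 64 + A²)
K(M, R) = ⅕ (K(M, R) = 1/(4 + 1) = 1/5 = ⅕)
68*Q(13) + (K(0, 16) - k(2)) = 68*(64 + 13²) + (⅕ - 1*14) = 68*(64 + 169) + (⅕ - 14) = 68*233 - 69/5 = 15844 - 69/5 = 79151/5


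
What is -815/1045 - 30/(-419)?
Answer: -62027/87571 ≈ -0.70831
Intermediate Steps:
-815/1045 - 30/(-419) = -815*1/1045 - 30*(-1/419) = -163/209 + 30/419 = -62027/87571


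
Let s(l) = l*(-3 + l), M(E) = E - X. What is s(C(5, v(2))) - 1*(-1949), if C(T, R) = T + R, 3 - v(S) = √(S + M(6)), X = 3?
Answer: 1994 - 13*√5 ≈ 1964.9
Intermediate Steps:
M(E) = -3 + E (M(E) = E - 1*3 = E - 3 = -3 + E)
v(S) = 3 - √(3 + S) (v(S) = 3 - √(S + (-3 + 6)) = 3 - √(S + 3) = 3 - √(3 + S))
C(T, R) = R + T
s(C(5, v(2))) - 1*(-1949) = ((3 - √(3 + 2)) + 5)*(-3 + ((3 - √(3 + 2)) + 5)) - 1*(-1949) = ((3 - √5) + 5)*(-3 + ((3 - √5) + 5)) + 1949 = (8 - √5)*(-3 + (8 - √5)) + 1949 = (8 - √5)*(5 - √5) + 1949 = (5 - √5)*(8 - √5) + 1949 = 1949 + (5 - √5)*(8 - √5)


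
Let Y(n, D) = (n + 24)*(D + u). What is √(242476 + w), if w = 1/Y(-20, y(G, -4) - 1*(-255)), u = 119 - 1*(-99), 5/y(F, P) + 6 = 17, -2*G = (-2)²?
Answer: 523*√24044034/5208 ≈ 492.42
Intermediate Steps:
G = -2 (G = -½*(-2)² = -½*4 = -2)
y(F, P) = 5/11 (y(F, P) = 5/(-6 + 17) = 5/11)
u = 218 (u = 119 + 99 = 218)
Y(n, D) = (24 + n)*(218 + D) (Y(n, D) = (n + 24)*(D + 218) = (24 + n)*(218 + D))
w = 11/20832 (w = 1/(5232 + 24*(5/11 - 1*(-255)) + 218*(-20) + (5/11 - 1*(-255))*(-20)) = 1/(5232 + 24*(5/11 + 255) - 4360 + (5/11 + 255)*(-20)) = 1/(5232 + 24*(2810/11) - 4360 + (2810/11)*(-20)) = 1/(5232 + 67440/11 - 4360 - 56200/11) = 1/(20832/11) = 11/20832 ≈ 0.00052803)
√(242476 + w) = √(242476 + 11/20832) = √(5051260043/20832) = 523*√24044034/5208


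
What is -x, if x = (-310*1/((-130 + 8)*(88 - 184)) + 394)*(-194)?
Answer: 223789573/2928 ≈ 76431.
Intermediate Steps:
x = -223789573/2928 (x = (-310/((-96*(-122))) + 394)*(-194) = (-310/11712 + 394)*(-194) = (-310*1/11712 + 394)*(-194) = (-155/5856 + 394)*(-194) = (2307109/5856)*(-194) = -223789573/2928 ≈ -76431.)
-x = -1*(-223789573/2928) = 223789573/2928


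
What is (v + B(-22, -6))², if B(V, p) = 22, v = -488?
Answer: 217156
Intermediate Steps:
(v + B(-22, -6))² = (-488 + 22)² = (-466)² = 217156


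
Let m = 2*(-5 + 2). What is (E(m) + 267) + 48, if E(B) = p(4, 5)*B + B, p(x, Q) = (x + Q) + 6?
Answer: 219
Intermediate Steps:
m = -6 (m = 2*(-3) = -6)
p(x, Q) = 6 + Q + x (p(x, Q) = (Q + x) + 6 = 6 + Q + x)
E(B) = 16*B (E(B) = (6 + 5 + 4)*B + B = 15*B + B = 16*B)
(E(m) + 267) + 48 = (16*(-6) + 267) + 48 = (-96 + 267) + 48 = 171 + 48 = 219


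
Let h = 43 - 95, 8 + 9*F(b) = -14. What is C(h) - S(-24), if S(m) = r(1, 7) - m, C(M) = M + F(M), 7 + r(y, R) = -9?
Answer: -562/9 ≈ -62.444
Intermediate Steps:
F(b) = -22/9 (F(b) = -8/9 + (⅑)*(-14) = -8/9 - 14/9 = -22/9)
r(y, R) = -16 (r(y, R) = -7 - 9 = -16)
h = -52
C(M) = -22/9 + M (C(M) = M - 22/9 = -22/9 + M)
S(m) = -16 - m
C(h) - S(-24) = (-22/9 - 52) - (-16 - 1*(-24)) = -490/9 - (-16 + 24) = -490/9 - 1*8 = -490/9 - 8 = -562/9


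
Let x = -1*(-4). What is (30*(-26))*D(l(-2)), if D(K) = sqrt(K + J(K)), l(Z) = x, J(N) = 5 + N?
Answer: -780*sqrt(13) ≈ -2812.3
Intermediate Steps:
x = 4
l(Z) = 4
D(K) = sqrt(5 + 2*K) (D(K) = sqrt(K + (5 + K)) = sqrt(5 + 2*K))
(30*(-26))*D(l(-2)) = (30*(-26))*sqrt(5 + 2*4) = -780*sqrt(5 + 8) = -780*sqrt(13)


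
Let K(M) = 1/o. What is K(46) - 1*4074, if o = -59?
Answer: -240367/59 ≈ -4074.0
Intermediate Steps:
K(M) = -1/59 (K(M) = 1/(-59) = -1/59)
K(46) - 1*4074 = -1/59 - 1*4074 = -1/59 - 4074 = -240367/59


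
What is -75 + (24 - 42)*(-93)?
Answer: 1599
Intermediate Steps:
-75 + (24 - 42)*(-93) = -75 - 18*(-93) = -75 + 1674 = 1599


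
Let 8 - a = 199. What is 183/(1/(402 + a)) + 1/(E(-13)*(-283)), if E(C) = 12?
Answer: 131129747/3396 ≈ 38613.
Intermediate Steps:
a = -191 (a = 8 - 1*199 = 8 - 199 = -191)
183/(1/(402 + a)) + 1/(E(-13)*(-283)) = 183/(1/(402 - 191)) + 1/(12*(-283)) = 183/(1/211) + (1/12)*(-1/283) = 183/(1/211) - 1/3396 = 183*211 - 1/3396 = 38613 - 1/3396 = 131129747/3396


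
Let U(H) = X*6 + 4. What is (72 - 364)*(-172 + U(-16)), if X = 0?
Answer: 49056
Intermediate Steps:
U(H) = 4 (U(H) = 0*6 + 4 = 0 + 4 = 4)
(72 - 364)*(-172 + U(-16)) = (72 - 364)*(-172 + 4) = -292*(-168) = 49056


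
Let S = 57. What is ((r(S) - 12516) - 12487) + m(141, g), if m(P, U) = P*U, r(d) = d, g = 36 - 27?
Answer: -23677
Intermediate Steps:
g = 9
((r(S) - 12516) - 12487) + m(141, g) = ((57 - 12516) - 12487) + 141*9 = (-12459 - 12487) + 1269 = -24946 + 1269 = -23677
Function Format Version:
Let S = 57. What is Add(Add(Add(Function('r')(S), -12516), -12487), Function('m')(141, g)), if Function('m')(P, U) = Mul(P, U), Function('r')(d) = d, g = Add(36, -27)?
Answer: -23677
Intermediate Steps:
g = 9
Add(Add(Add(Function('r')(S), -12516), -12487), Function('m')(141, g)) = Add(Add(Add(57, -12516), -12487), Mul(141, 9)) = Add(Add(-12459, -12487), 1269) = Add(-24946, 1269) = -23677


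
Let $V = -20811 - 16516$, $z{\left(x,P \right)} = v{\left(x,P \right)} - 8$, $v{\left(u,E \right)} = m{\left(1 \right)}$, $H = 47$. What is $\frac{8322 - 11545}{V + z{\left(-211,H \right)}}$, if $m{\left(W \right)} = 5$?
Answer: $\frac{3223}{37330} \approx 0.086338$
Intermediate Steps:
$v{\left(u,E \right)} = 5$
$z{\left(x,P \right)} = -3$ ($z{\left(x,P \right)} = 5 - 8 = -3$)
$V = -37327$ ($V = -20811 - 16516 = -37327$)
$\frac{8322 - 11545}{V + z{\left(-211,H \right)}} = \frac{8322 - 11545}{-37327 - 3} = - \frac{3223}{-37330} = \left(-3223\right) \left(- \frac{1}{37330}\right) = \frac{3223}{37330}$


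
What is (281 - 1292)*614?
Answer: -620754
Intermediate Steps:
(281 - 1292)*614 = -1011*614 = -620754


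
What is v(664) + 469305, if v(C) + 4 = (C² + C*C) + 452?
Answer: 1351545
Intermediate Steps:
v(C) = 448 + 2*C² (v(C) = -4 + ((C² + C*C) + 452) = -4 + ((C² + C²) + 452) = -4 + (2*C² + 452) = -4 + (452 + 2*C²) = 448 + 2*C²)
v(664) + 469305 = (448 + 2*664²) + 469305 = (448 + 2*440896) + 469305 = (448 + 881792) + 469305 = 882240 + 469305 = 1351545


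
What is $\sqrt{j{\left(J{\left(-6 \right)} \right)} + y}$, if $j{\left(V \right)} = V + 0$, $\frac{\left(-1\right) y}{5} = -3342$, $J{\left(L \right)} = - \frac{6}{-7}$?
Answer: $\frac{4 \sqrt{51177}}{7} \approx 129.27$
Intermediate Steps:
$J{\left(L \right)} = \frac{6}{7}$ ($J{\left(L \right)} = \left(-6\right) \left(- \frac{1}{7}\right) = \frac{6}{7}$)
$y = 16710$ ($y = \left(-5\right) \left(-3342\right) = 16710$)
$j{\left(V \right)} = V$
$\sqrt{j{\left(J{\left(-6 \right)} \right)} + y} = \sqrt{\frac{6}{7} + 16710} = \sqrt{\frac{116976}{7}} = \frac{4 \sqrt{51177}}{7}$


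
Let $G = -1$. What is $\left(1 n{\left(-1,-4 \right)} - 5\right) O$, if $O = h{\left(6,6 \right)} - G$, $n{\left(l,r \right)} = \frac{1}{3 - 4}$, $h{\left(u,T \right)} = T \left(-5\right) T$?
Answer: $1074$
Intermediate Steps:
$h{\left(u,T \right)} = - 5 T^{2}$ ($h{\left(u,T \right)} = - 5 T T = - 5 T^{2}$)
$n{\left(l,r \right)} = -1$ ($n{\left(l,r \right)} = \frac{1}{-1} = -1$)
$O = -179$ ($O = - 5 \cdot 6^{2} - -1 = \left(-5\right) 36 + 1 = -180 + 1 = -179$)
$\left(1 n{\left(-1,-4 \right)} - 5\right) O = \left(1 \left(-1\right) - 5\right) \left(-179\right) = \left(-1 - 5\right) \left(-179\right) = \left(-6\right) \left(-179\right) = 1074$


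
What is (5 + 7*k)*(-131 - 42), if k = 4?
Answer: -5709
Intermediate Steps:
(5 + 7*k)*(-131 - 42) = (5 + 7*4)*(-131 - 42) = (5 + 28)*(-173) = 33*(-173) = -5709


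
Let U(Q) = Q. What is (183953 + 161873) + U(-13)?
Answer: 345813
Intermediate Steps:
(183953 + 161873) + U(-13) = (183953 + 161873) - 13 = 345826 - 13 = 345813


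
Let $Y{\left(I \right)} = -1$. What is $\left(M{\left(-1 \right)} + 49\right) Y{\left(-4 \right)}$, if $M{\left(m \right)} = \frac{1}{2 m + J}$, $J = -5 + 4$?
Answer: $- \frac{146}{3} \approx -48.667$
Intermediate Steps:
$J = -1$
$M{\left(m \right)} = \frac{1}{-1 + 2 m}$ ($M{\left(m \right)} = \frac{1}{2 m - 1} = \frac{1}{-1 + 2 m}$)
$\left(M{\left(-1 \right)} + 49\right) Y{\left(-4 \right)} = \left(\frac{1}{-1 + 2 \left(-1\right)} + 49\right) \left(-1\right) = \left(\frac{1}{-1 - 2} + 49\right) \left(-1\right) = \left(\frac{1}{-3} + 49\right) \left(-1\right) = \left(- \frac{1}{3} + 49\right) \left(-1\right) = \frac{146}{3} \left(-1\right) = - \frac{146}{3}$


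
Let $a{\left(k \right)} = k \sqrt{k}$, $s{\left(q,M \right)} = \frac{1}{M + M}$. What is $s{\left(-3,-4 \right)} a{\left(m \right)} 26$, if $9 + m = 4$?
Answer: $\frac{65 i \sqrt{5}}{4} \approx 36.336 i$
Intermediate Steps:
$m = -5$ ($m = -9 + 4 = -5$)
$s{\left(q,M \right)} = \frac{1}{2 M}$
$a{\left(k \right)} = k^{\frac{3}{2}}$
$s{\left(-3,-4 \right)} a{\left(m \right)} 26 = \frac{1}{2 \left(-4\right)} \left(-5\right)^{\frac{3}{2}} \cdot 26 = \frac{1}{2} \left(- \frac{1}{4}\right) \left(- 5 i \sqrt{5}\right) 26 = - \frac{\left(-5\right) i \sqrt{5}}{8} \cdot 26 = \frac{5 i \sqrt{5}}{8} \cdot 26 = \frac{65 i \sqrt{5}}{4}$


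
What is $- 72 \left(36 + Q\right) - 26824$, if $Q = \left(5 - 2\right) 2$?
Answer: $-29848$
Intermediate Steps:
$Q = 6$ ($Q = 3 \cdot 2 = 6$)
$- 72 \left(36 + Q\right) - 26824 = - 72 \left(36 + 6\right) - 26824 = \left(-72\right) 42 - 26824 = -3024 - 26824 = -29848$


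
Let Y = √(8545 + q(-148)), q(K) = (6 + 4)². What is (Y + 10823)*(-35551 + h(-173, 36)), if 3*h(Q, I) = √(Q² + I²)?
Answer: -(10823 + √8645)*(106653 - 5*√1249)/3 ≈ -3.8743e+8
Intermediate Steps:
q(K) = 100 (q(K) = 10² = 100)
Y = √8645 (Y = √(8545 + 100) = √8645 ≈ 92.979)
h(Q, I) = √(I² + Q²)/3 (h(Q, I) = √(Q² + I²)/3 = √(I² + Q²)/3)
(Y + 10823)*(-35551 + h(-173, 36)) = (√8645 + 10823)*(-35551 + √(36² + (-173)²)/3) = (10823 + √8645)*(-35551 + √(1296 + 29929)/3) = (10823 + √8645)*(-35551 + √31225/3) = (10823 + √8645)*(-35551 + (5*√1249)/3) = (10823 + √8645)*(-35551 + 5*√1249/3) = (-35551 + 5*√1249/3)*(10823 + √8645)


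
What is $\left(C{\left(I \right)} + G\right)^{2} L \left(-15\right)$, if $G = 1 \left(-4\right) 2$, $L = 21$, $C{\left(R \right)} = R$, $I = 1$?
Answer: $-15435$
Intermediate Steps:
$G = -8$ ($G = \left(-4\right) 2 = -8$)
$\left(C{\left(I \right)} + G\right)^{2} L \left(-15\right) = \left(1 - 8\right)^{2} \cdot 21 \left(-15\right) = \left(-7\right)^{2} \cdot 21 \left(-15\right) = 49 \cdot 21 \left(-15\right) = 1029 \left(-15\right) = -15435$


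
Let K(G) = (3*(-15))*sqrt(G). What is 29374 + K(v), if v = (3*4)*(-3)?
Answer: 29374 - 270*I ≈ 29374.0 - 270.0*I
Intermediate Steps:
v = -36 (v = 12*(-3) = -36)
K(G) = -45*sqrt(G)
29374 + K(v) = 29374 - 270*I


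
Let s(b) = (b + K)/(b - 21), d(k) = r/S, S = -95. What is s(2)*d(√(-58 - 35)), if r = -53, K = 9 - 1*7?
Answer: -212/1805 ≈ -0.11745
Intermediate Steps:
K = 2 (K = 9 - 7 = 2)
d(k) = 53/95 (d(k) = -53/(-95) = -53*(-1/95) = 53/95)
s(b) = (2 + b)/(-21 + b) (s(b) = (b + 2)/(b - 21) = (2 + b)/(-21 + b))
s(2)*d(√(-58 - 35)) = ((2 + 2)/(-21 + 2))*(53/95) = (4/(-19))*(53/95) = -1/19*4*(53/95) = -4/19*53/95 = -212/1805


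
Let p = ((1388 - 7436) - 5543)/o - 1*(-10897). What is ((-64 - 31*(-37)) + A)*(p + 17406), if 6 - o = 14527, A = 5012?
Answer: 2505041672130/14521 ≈ 1.7251e+8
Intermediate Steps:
o = -14521 (o = 6 - 1*14527 = 6 - 14527 = -14521)
p = 158246928/14521 (p = ((1388 - 7436) - 5543)/(-14521) - 1*(-10897) = (-6048 - 5543)*(-1/14521) + 10897 = -11591*(-1/14521) + 10897 = 11591/14521 + 10897 = 158246928/14521 ≈ 10898.)
((-64 - 31*(-37)) + A)*(p + 17406) = ((-64 - 31*(-37)) + 5012)*(158246928/14521 + 17406) = ((-64 + 1147) + 5012)*(410999454/14521) = (1083 + 5012)*(410999454/14521) = 6095*(410999454/14521) = 2505041672130/14521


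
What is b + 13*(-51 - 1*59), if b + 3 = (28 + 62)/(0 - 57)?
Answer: -27257/19 ≈ -1434.6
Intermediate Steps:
b = -87/19 (b = -3 + (28 + 62)/(0 - 57) = -3 + 90/(-57) = -3 + 90*(-1/57) = -3 - 30/19 = -87/19 ≈ -4.5789)
b + 13*(-51 - 1*59) = -87/19 + 13*(-51 - 1*59) = -87/19 + 13*(-51 - 59) = -87/19 + 13*(-110) = -87/19 - 1430 = -27257/19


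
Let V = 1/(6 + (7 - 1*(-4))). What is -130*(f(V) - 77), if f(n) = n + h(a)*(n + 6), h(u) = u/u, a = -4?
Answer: 156650/17 ≈ 9214.7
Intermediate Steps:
h(u) = 1
V = 1/17 (V = 1/(6 + (7 + 4)) = 1/(6 + 11) = 1/17 ≈ 0.058824)
f(n) = 6 + 2*n (f(n) = n + 1*(n + 6) = n + 1*(6 + n) = n + (6 + n) = 6 + 2*n)
-130*(f(V) - 77) = -130*((6 + 2*(1/17)) - 77) = -130*((6 + 2/17) - 77) = -130*(104/17 - 77) = -130*(-1205/17) = 156650/17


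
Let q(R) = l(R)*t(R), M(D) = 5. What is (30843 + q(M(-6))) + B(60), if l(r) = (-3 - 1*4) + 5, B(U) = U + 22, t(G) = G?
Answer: 30915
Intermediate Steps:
B(U) = 22 + U
l(r) = -2 (l(r) = (-3 - 4) + 5 = -7 + 5 = -2)
q(R) = -2*R
(30843 + q(M(-6))) + B(60) = (30843 - 2*5) + (22 + 60) = (30843 - 10) + 82 = 30833 + 82 = 30915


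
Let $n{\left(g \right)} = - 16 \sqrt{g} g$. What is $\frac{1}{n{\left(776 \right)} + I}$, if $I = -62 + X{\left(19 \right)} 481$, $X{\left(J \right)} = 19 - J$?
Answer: $\frac{31}{59812935806} - \frac{6208 \sqrt{194}}{29906467903} \approx -2.8907 \cdot 10^{-6}$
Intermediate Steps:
$n{\left(g \right)} = - 16 g^{\frac{3}{2}}$
$I = -62$ ($I = -62 + \left(19 - 19\right) 481 = -62 + 0 \cdot 481 = -62 + 0 = -62$)
$\frac{1}{n{\left(776 \right)} + I} = \frac{1}{- 16 \cdot 776^{\frac{3}{2}} - 62} = \frac{1}{- 16 \cdot 1552 \sqrt{194} - 62} = \frac{1}{- 24832 \sqrt{194} - 62} = \frac{1}{-62 - 24832 \sqrt{194}}$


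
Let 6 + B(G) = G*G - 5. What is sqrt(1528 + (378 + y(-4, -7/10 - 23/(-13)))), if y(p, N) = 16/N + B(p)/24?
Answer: sqrt(5345131854)/1668 ≈ 43.831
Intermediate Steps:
B(G) = -11 + G**2 (B(G) = -6 + (G*G - 5) = -6 + (G**2 - 5) = -6 + (-5 + G**2) = -11 + G**2)
y(p, N) = -11/24 + 16/N + p**2/24 (y(p, N) = 16/N + (-11 + p**2)/24 = 16/N + (-11 + p**2)*(1/24) = 16/N + (-11/24 + p**2/24) = -11/24 + 16/N + p**2/24)
sqrt(1528 + (378 + y(-4, -7/10 - 23/(-13)))) = sqrt(1528 + (378 + (384 + (-7/10 - 23/(-13))*(-11 + (-4)**2))/(24*(-7/10 - 23/(-13))))) = sqrt(1528 + (378 + (384 + (-7*1/10 - 23*(-1/13))*(-11 + 16))/(24*(-7*1/10 - 23*(-1/13))))) = sqrt(1528 + (378 + (384 + (-7/10 + 23/13)*5)/(24*(-7/10 + 23/13)))) = sqrt(1528 + (378 + (384 + (139/130)*5)/(24*(139/130)))) = sqrt(1528 + (378 + (1/24)*(130/139)*(384 + 139/26))) = sqrt(1528 + (378 + (1/24)*(130/139)*(10123/26))) = sqrt(1528 + (378 + 50615/3336)) = sqrt(1528 + 1311623/3336) = sqrt(6409031/3336) = sqrt(5345131854)/1668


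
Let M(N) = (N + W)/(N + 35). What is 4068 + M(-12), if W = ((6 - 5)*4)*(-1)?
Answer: 93548/23 ≈ 4067.3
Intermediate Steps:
W = -4 (W = (1*4)*(-1) = 4*(-1) = -4)
M(N) = (-4 + N)/(35 + N) (M(N) = (N - 4)/(N + 35) = (-4 + N)/(35 + N))
4068 + M(-12) = 4068 + (-4 - 12)/(35 - 12) = 4068 - 16/23 = 93548/23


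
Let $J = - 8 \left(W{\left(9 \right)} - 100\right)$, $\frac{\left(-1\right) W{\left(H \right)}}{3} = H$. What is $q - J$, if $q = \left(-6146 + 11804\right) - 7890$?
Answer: $-3248$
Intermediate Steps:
$q = -2232$ ($q = 5658 - 7890 = -2232$)
$W{\left(H \right)} = - 3 H$
$J = 1016$ ($J = - 8 \left(\left(-3\right) 9 - 100\right) = - 8 \left(-27 - 100\right) = \left(-8\right) \left(-127\right) = 1016$)
$q - J = -2232 - 1016 = -3248$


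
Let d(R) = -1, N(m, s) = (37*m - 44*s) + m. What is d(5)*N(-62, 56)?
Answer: 4820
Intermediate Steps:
N(m, s) = -44*s + 38*m (N(m, s) = (-44*s + 37*m) + m = -44*s + 38*m)
d(5)*N(-62, 56) = -(-44*56 + 38*(-62)) = -(-2464 - 2356) = -1*(-4820) = 4820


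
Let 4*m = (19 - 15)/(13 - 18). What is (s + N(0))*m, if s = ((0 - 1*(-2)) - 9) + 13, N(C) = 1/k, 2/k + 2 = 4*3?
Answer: -11/5 ≈ -2.2000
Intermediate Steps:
m = -⅕ (m = ((19 - 15)/(13 - 18))/4 = (4/(-5))/4 = (4*(-⅕))/4 = (¼)*(-⅘) = -⅕ ≈ -0.20000)
k = ⅕ (k = 2/(-2 + 4*3) = 2/(-2 + 12) = 2/10 = 2*(⅒) = ⅕ ≈ 0.20000)
N(C) = 5 (N(C) = 1/(⅕) = 5)
s = 6 (s = ((0 + 2) - 9) + 13 = (2 - 9) + 13 = -7 + 13 = 6)
(s + N(0))*m = (6 + 5)*(-⅕) = 11*(-⅕) = -11/5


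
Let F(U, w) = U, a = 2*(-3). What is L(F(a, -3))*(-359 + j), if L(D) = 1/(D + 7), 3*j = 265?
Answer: -812/3 ≈ -270.67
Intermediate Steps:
a = -6
j = 265/3 (j = (⅓)*265 = 265/3 ≈ 88.333)
L(D) = 1/(7 + D)
L(F(a, -3))*(-359 + j) = (-359 + 265/3)/(7 - 6) = -812/3/1 = 1*(-812/3) = -812/3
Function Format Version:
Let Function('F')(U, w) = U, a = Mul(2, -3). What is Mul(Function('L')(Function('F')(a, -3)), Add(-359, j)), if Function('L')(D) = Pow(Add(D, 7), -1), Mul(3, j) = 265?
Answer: Rational(-812, 3) ≈ -270.67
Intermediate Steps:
a = -6
j = Rational(265, 3) (j = Mul(Rational(1, 3), 265) = Rational(265, 3) ≈ 88.333)
Function('L')(D) = Pow(Add(7, D), -1)
Mul(Function('L')(Function('F')(a, -3)), Add(-359, j)) = Mul(Pow(Add(7, -6), -1), Add(-359, Rational(265, 3))) = Mul(Pow(1, -1), Rational(-812, 3)) = Mul(1, Rational(-812, 3)) = Rational(-812, 3)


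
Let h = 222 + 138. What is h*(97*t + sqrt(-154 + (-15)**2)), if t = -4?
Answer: -139680 + 360*sqrt(71) ≈ -1.3665e+5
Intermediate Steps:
h = 360
h*(97*t + sqrt(-154 + (-15)**2)) = 360*(97*(-4) + sqrt(-154 + (-15)**2)) = 360*(-388 + sqrt(-154 + 225)) = 360*(-388 + sqrt(71)) = -139680 + 360*sqrt(71)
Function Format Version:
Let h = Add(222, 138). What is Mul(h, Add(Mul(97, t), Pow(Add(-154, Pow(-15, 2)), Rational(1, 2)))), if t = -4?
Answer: Add(-139680, Mul(360, Pow(71, Rational(1, 2)))) ≈ -1.3665e+5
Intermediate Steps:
h = 360
Mul(h, Add(Mul(97, t), Pow(Add(-154, Pow(-15, 2)), Rational(1, 2)))) = Mul(360, Add(Mul(97, -4), Pow(Add(-154, Pow(-15, 2)), Rational(1, 2)))) = Mul(360, Add(-388, Pow(Add(-154, 225), Rational(1, 2)))) = Mul(360, Add(-388, Pow(71, Rational(1, 2)))) = Add(-139680, Mul(360, Pow(71, Rational(1, 2))))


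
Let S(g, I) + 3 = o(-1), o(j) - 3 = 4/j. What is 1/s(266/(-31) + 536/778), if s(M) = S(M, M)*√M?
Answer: I*√127511866/126888 ≈ 0.088993*I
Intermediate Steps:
o(j) = 3 + 4/j
S(g, I) = -4 (S(g, I) = -3 + (3 + 4/(-1)) = -3 + (3 + 4*(-1)) = -3 + (3 - 4) = -3 - 1 = -4)
s(M) = -4*√M
1/s(266/(-31) + 536/778) = 1/(-4*√(266/(-31) + 536/778)) = 1/(-4*√(266*(-1/31) + 536*(1/778))) = 1/(-4*√(-266/31 + 268/389)) = 1/(-12*I*√127511866/12059) = I*√127511866/126888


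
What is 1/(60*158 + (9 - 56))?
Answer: 1/9433 ≈ 0.00010601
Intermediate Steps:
1/(60*158 + (9 - 56)) = 1/(9480 - 47) = 1/9433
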